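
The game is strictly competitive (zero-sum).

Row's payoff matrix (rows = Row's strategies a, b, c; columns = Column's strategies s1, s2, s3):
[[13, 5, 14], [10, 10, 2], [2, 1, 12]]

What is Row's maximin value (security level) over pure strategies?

5

The worst-case payoff for each row is a: 5, b: 2, c: 1.
The best of these is 5.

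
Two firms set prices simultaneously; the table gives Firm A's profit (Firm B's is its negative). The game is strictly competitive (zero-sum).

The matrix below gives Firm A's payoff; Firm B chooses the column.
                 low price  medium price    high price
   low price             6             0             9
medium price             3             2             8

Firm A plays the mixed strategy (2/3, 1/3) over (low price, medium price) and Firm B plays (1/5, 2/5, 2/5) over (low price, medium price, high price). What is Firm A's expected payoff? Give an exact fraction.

Against (1/5, 2/5, 2/5), each row's expected payoff is low price: 24/5; medium price: 23/5.
Taking the (2/3, 1/3)-weighted average: (2/3)·(24/5) + (1/3)·(23/5) = 71/15.

71/15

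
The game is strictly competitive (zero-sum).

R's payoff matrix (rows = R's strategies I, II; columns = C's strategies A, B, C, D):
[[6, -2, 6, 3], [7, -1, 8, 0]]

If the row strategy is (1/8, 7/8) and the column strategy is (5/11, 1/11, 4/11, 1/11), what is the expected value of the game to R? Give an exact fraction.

Against (5/11, 1/11, 4/11, 1/11), each row's expected payoff is I: 5; II: 6.
Taking the (1/8, 7/8)-weighted average: (1/8)·(5) + (7/8)·(6) = 47/8.

47/8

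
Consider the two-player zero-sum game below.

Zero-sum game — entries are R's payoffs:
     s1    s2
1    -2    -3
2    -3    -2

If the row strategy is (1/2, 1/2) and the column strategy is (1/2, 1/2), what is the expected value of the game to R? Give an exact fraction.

-5/2

Against (1/2, 1/2), each row's expected payoff is 1: -5/2; 2: -5/2.
Taking the (1/2, 1/2)-weighted average: (1/2)·(-5/2) + (1/2)·(-5/2) = -5/2.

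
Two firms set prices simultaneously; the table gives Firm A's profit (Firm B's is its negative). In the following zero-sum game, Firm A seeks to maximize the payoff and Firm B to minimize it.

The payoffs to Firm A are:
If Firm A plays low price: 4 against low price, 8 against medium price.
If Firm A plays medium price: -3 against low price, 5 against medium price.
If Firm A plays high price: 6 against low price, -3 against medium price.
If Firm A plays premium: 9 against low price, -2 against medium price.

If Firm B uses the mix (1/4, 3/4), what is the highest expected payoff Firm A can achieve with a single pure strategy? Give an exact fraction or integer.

7

low price: (4)·(1/4) + (8)·(3/4) = 7.
medium price: (-3)·(1/4) + (5)·(3/4) = 3.
high price: (6)·(1/4) + (-3)·(3/4) = -3/4.
premium: (9)·(1/4) + (-2)·(3/4) = 3/4.
The best pure response is low price with expected payoff 7.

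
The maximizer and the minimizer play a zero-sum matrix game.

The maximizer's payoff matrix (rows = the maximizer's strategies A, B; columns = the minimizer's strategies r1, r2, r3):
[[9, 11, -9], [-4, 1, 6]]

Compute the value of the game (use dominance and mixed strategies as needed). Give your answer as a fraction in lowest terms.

9/14

Column r2 is strictly dominated by r1 for the minimizer (it gives the maximizer more in every row).
The remaining 2×2 game on (A, B) × (r1, r3) has no saddle point. Let the maximizer play A with probability p; indifference gives 9p − 4(1−p) = −9p + 6(1−p), so p = 5/14.
Similarly the minimizer's optimal q on r1 is 15/28, and the value is 9·(15/28) + (-9)·(13/28) = 9/14.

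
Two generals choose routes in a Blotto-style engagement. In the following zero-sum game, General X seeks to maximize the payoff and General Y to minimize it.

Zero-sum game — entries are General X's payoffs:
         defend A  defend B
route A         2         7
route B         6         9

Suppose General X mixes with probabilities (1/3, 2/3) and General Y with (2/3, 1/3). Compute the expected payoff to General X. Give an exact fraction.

53/9

Against (2/3, 1/3), each row's expected payoff is route A: 11/3; route B: 7.
Taking the (1/3, 2/3)-weighted average: (1/3)·(11/3) + (2/3)·(7) = 53/9.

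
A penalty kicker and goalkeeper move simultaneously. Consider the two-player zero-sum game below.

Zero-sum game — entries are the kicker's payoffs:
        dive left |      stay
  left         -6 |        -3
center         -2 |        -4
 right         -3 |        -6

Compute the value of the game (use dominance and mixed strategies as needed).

-18/5

Row right is strictly dominated by row center, so the kicker never plays it.
The remaining 2×2 game on (left, center) × (dive left, stay) has no saddle point. Let the kicker play left with probability p; indifference gives −6p − 2(1−p) = −3p − 4(1−p), so p = 2/5.
Similarly the goalkeeper's optimal q on dive left is 1/5, and the value is -6·(1/5) + (-3)·(4/5) = -18/5.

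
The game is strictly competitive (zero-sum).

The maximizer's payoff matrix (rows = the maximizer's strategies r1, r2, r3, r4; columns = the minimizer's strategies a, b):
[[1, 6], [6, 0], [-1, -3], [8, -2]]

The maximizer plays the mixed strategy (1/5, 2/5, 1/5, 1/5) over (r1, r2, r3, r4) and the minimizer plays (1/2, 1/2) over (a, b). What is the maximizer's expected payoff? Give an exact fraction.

21/10

Against (1/2, 1/2), each row's expected payoff is r1: 7/2; r2: 3; r3: -2; r4: 3.
Taking the (1/5, 2/5, 1/5, 1/5)-weighted average: (1/5)·(7/2) + (2/5)·(3) + (1/5)·(-2) + (1/5)·(3) = 21/10.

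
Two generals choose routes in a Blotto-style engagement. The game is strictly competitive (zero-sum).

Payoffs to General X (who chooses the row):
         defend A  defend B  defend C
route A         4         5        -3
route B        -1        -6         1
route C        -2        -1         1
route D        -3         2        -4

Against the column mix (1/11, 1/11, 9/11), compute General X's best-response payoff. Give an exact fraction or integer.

route A: (4)·(1/11) + (5)·(1/11) + (-3)·(9/11) = -18/11.
route B: (-1)·(1/11) + (-6)·(1/11) + (1)·(9/11) = 2/11.
route C: (-2)·(1/11) + (-1)·(1/11) + (1)·(9/11) = 6/11.
route D: (-3)·(1/11) + (2)·(1/11) + (-4)·(9/11) = -37/11.
The best pure response is route C with expected payoff 6/11.

6/11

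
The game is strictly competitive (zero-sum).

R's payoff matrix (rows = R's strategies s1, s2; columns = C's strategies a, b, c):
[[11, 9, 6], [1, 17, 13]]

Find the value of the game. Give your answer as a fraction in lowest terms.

Column b is strictly dominated by c for C (it gives R more in every row).
The remaining 2×2 game on (s1, s2) × (a, c) has no saddle point. Let R play s1 with probability p; indifference gives 11p + (1−p) = 6p + 13(1−p), so p = 12/17.
Similarly C's optimal q on a is 7/17, and the value is 11·(7/17) + (6)·(10/17) = 137/17.

137/17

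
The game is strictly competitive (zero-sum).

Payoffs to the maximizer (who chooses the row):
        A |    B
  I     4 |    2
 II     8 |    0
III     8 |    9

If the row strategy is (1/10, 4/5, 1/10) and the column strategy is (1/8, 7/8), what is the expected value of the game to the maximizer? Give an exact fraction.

Against (1/8, 7/8), each row's expected payoff is I: 9/4; II: 1; III: 71/8.
Taking the (1/10, 4/5, 1/10)-weighted average: (1/10)·(9/4) + (4/5)·(1) + (1/10)·(71/8) = 153/80.

153/80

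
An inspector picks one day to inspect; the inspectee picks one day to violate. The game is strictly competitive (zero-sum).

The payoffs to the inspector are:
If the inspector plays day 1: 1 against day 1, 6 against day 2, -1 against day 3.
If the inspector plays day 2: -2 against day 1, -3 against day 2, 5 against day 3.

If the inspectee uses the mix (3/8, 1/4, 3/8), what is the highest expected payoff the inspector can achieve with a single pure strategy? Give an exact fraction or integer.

day 1: (1)·(3/8) + (6)·(1/4) + (-1)·(3/8) = 3/2.
day 2: (-2)·(3/8) + (-3)·(1/4) + (5)·(3/8) = 3/8.
The best pure response is day 1 with expected payoff 3/2.

3/2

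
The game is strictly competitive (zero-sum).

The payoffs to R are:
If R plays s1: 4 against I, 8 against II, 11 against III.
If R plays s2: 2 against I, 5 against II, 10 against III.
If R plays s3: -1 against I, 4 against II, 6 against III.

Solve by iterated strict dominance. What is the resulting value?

4

Column II is strictly dominated by I for C (4<8, 2<5, -1<4); eliminate II.
Column III is strictly dominated by I for C (4<11, 2<10, -1<6); eliminate III.
Row s2 is strictly dominated by row s1 (4>2); eliminate s2.
Row s3 is strictly dominated by row s1 (4>-1); eliminate s3.
Only (s1, I) remains, with payoff 4.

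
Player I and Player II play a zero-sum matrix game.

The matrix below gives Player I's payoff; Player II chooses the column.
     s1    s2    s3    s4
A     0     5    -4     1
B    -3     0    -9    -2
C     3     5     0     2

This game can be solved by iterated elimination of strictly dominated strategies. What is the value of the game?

Row B is strictly dominated by row A (0>-3, 5>0, -4>-9, 1>-2); eliminate B.
Column s2 is strictly dominated by s1 for Player II (0<5, 3<5); eliminate s2.
Row A is strictly dominated by row C (3>0, 0>-4, 2>1); eliminate A.
Column s4 is strictly dominated by s3 for Player II (0<2); eliminate s4.
Column s1 is strictly dominated by s3 for Player II (0<3); eliminate s1.
Only (C, s3) remains, with payoff 0.

0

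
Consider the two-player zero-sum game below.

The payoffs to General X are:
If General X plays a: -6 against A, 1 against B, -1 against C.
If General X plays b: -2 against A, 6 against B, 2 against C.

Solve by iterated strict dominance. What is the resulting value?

Row a is strictly dominated by row b (-2>-6, 6>1, 2>-1); eliminate a.
Column C is strictly dominated by A for General Y (-2<2); eliminate C.
Column B is strictly dominated by A for General Y (-2<6); eliminate B.
Only (b, A) remains, with payoff -2.

-2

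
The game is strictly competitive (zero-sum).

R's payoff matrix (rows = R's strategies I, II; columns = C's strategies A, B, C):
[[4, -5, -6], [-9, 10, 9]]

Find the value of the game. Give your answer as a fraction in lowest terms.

-9/14

Column B is strictly dominated by C for C (it gives R more in every row).
The remaining 2×2 game on (I, II) × (A, C) has no saddle point. Let R play I with probability p; indifference gives 4p − 9(1−p) = −6p + 9(1−p), so p = 9/14.
Similarly C's optimal q on A is 15/28, and the value is 4·(15/28) + (-6)·(13/28) = -9/14.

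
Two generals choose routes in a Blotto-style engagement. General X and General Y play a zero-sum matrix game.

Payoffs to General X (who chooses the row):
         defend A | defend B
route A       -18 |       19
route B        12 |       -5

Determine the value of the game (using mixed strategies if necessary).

23/9

Row minima are -18 and -5, so General X's maximin is -5; column maxima are 12 and 19, so General Y's minimax is 12. These differ, so the equilibrium is in mixed strategies.
Let General X play route A with probability p. General Y is indifferent when −18p + 12(1−p) = 19p − 5(1−p), giving p = 17/54.
Let General Y play defend A with probability q. General X is indifferent when −18q + 19(1−q) = 12q − 5(1−q), giving q = 4/9.
The value is -18·(4/9) + (19)·(5/9) = 23/9.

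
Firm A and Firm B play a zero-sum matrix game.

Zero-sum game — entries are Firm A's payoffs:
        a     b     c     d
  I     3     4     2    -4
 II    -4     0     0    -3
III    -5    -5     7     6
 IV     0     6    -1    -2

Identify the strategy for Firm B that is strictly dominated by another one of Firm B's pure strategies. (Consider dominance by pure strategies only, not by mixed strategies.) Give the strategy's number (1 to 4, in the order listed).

Firm B prefers columns that give Firm A less. Compare c with d: -4 < 2, -3 < 0, 6 < 7, -2 < -1.
So d strictly dominates c for Firm B; c is strictly dominated.

3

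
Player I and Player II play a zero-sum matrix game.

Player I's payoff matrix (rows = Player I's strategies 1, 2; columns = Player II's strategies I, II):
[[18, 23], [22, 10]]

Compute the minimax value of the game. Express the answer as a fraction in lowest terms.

Row minima are 18 and 10, so Player I's maximin is 18; column maxima are 22 and 23, so Player II's minimax is 22. These differ, so the equilibrium is in mixed strategies.
Let Player I play 1 with probability p. Player II is indifferent when 18p + 22(1−p) = 23p + 10(1−p), giving p = 12/17.
Let Player II play I with probability q. Player I is indifferent when 18q + 23(1−q) = 22q + 10(1−q), giving q = 13/17.
The value is 18·(13/17) + (23)·(4/17) = 326/17.

326/17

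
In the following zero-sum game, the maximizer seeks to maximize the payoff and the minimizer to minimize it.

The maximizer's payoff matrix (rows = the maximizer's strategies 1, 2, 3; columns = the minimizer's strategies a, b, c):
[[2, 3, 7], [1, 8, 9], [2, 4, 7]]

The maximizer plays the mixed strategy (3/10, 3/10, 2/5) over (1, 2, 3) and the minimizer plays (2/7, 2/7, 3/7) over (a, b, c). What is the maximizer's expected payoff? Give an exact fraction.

36/7

Against (2/7, 2/7, 3/7), each row's expected payoff is 1: 31/7; 2: 45/7; 3: 33/7.
Taking the (3/10, 3/10, 2/5)-weighted average: (3/10)·(31/7) + (3/10)·(45/7) + (2/5)·(33/7) = 36/7.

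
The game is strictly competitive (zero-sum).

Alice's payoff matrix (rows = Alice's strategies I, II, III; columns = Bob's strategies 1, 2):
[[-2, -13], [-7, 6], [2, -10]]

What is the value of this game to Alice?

-58/25

Row I is strictly dominated by row III, so Alice never plays it.
The remaining 2×2 game on (II, III) × (1, 2) has no saddle point. Let Alice play II with probability p; indifference gives −7p + 2(1−p) = 6p − 10(1−p), so p = 12/25.
Similarly Bob's optimal q on 1 is 16/25, and the value is -7·(16/25) + (6)·(9/25) = -58/25.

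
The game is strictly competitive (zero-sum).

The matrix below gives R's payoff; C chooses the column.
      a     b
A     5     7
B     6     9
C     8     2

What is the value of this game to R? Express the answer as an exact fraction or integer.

Row A is strictly dominated by row B, so R never plays it.
The remaining 2×2 game on (B, C) × (a, b) has no saddle point. Let R play B with probability p; indifference gives 6p + 8(1−p) = 9p + 2(1−p), so p = 2/3.
Similarly C's optimal q on a is 7/9, and the value is 6·(7/9) + (9)·(2/9) = 20/3.

20/3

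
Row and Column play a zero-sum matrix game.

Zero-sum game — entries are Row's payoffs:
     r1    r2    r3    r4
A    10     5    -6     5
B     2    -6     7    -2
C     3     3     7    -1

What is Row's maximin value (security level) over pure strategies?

-1

The worst-case payoff for each row is A: -6, B: -6, C: -1.
The best of these is -1.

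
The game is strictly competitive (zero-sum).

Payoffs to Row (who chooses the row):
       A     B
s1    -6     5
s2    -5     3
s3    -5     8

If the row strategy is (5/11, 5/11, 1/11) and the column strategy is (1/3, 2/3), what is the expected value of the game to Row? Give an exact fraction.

Against (1/3, 2/3), each row's expected payoff is s1: 4/3; s2: 1/3; s3: 11/3.
Taking the (5/11, 5/11, 1/11)-weighted average: (5/11)·(4/3) + (5/11)·(1/3) + (1/11)·(11/3) = 12/11.

12/11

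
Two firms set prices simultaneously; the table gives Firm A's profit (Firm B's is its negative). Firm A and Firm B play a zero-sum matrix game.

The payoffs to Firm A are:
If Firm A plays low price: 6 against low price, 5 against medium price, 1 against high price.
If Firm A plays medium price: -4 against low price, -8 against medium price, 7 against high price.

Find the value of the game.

43/19

Column low price is strictly dominated by medium price for Firm B (it gives Firm A more in every row).
The remaining 2×2 game on (low price, medium price) × (medium price, high price) has no saddle point. Let Firm A play low price with probability p; indifference gives 5p − 8(1−p) = p + 7(1−p), so p = 15/19.
Similarly Firm B's optimal q on medium price is 6/19, and the value is 5·(6/19) + (1)·(13/19) = 43/19.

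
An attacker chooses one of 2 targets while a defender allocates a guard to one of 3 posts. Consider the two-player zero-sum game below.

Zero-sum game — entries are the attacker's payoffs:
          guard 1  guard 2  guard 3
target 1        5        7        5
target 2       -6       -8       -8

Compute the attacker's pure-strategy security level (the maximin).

5

The worst-case payoff for each row is target 1: 5, target 2: -8.
The best of these is 5.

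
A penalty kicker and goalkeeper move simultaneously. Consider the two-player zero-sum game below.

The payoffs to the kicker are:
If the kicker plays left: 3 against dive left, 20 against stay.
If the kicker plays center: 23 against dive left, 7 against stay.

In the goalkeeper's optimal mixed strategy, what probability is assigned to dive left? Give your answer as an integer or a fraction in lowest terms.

13/33

Row minima are 3 and 7, so the kicker's maximin is 7; column maxima are 23 and 20, so the goalkeeper's minimax is 20. These differ, so the equilibrium is in mixed strategies.
Let the goalkeeper play dive left with probability q. The kicker is indifferent when 3q + 20(1−q) = 23q + 7(1−q), giving q = 13/33.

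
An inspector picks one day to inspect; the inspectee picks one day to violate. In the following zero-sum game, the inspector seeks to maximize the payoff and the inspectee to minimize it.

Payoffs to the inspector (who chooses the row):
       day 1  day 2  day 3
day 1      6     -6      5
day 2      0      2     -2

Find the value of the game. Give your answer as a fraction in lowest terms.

Column day 1 is strictly dominated by day 3 for the inspectee (it gives the inspector more in every row).
The remaining 2×2 game on (day 1, day 2) × (day 2, day 3) has no saddle point. Let the inspector play day 1 with probability p; indifference gives −6p + 2(1−p) = 5p − 2(1−p), so p = 4/15.
Similarly the inspectee's optimal q on day 2 is 7/15, and the value is -6·(7/15) + (5)·(8/15) = -2/15.

-2/15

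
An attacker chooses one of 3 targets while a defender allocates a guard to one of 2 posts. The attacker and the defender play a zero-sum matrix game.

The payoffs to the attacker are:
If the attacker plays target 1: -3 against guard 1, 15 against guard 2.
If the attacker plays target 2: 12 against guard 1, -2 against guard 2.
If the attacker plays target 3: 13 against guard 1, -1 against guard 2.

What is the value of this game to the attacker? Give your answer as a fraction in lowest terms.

Row target 2 is strictly dominated by row target 3, so the attacker never plays it.
The remaining 2×2 game on (target 1, target 3) × (guard 1, guard 2) has no saddle point. Let the attacker play target 1 with probability p; indifference gives −3p + 13(1−p) = 15p − (1−p), so p = 7/16.
Similarly the defender's optimal q on guard 1 is 1/2, and the value is -3·(1/2) + (15)·(1/2) = 6.

6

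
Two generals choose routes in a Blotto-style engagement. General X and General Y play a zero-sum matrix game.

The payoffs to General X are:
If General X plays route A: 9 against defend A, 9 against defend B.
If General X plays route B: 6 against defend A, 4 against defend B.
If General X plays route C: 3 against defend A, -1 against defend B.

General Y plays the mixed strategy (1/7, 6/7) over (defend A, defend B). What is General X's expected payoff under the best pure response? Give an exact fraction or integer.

route A: (9)·(1/7) + (9)·(6/7) = 9.
route B: (6)·(1/7) + (4)·(6/7) = 30/7.
route C: (3)·(1/7) + (-1)·(6/7) = -3/7.
The best pure response is route A with expected payoff 9.

9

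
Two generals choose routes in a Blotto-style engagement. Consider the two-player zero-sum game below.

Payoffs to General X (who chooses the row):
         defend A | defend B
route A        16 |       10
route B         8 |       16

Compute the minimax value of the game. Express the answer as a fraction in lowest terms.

88/7

Row minima are 10 and 8, so General X's maximin is 10; column maxima are 16 and 16, so General Y's minimax is 16. These differ, so the equilibrium is in mixed strategies.
Let General X play route A with probability p. General Y is indifferent when 16p + 8(1−p) = 10p + 16(1−p), giving p = 4/7.
Let General Y play defend A with probability q. General X is indifferent when 16q + 10(1−q) = 8q + 16(1−q), giving q = 3/7.
The value is 16·(3/7) + (10)·(4/7) = 88/7.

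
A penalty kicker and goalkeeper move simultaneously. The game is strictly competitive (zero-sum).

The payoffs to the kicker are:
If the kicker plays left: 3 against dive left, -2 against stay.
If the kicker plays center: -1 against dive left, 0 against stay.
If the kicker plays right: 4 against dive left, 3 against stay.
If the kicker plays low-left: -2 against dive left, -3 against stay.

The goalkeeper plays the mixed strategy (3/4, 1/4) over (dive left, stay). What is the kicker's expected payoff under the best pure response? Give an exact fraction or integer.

15/4

left: (3)·(3/4) + (-2)·(1/4) = 7/4.
center: (-1)·(3/4) + (0)·(1/4) = -3/4.
right: (4)·(3/4) + (3)·(1/4) = 15/4.
low-left: (-2)·(3/4) + (-3)·(1/4) = -9/4.
The best pure response is right with expected payoff 15/4.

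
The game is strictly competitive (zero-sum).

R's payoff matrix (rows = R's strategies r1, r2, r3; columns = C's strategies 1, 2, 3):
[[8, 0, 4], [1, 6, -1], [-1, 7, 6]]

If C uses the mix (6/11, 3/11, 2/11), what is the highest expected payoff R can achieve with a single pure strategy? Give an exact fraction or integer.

56/11

r1: (8)·(6/11) + (0)·(3/11) + (4)·(2/11) = 56/11.
r2: (1)·(6/11) + (6)·(3/11) + (-1)·(2/11) = 2.
r3: (-1)·(6/11) + (7)·(3/11) + (6)·(2/11) = 27/11.
The best pure response is r1 with expected payoff 56/11.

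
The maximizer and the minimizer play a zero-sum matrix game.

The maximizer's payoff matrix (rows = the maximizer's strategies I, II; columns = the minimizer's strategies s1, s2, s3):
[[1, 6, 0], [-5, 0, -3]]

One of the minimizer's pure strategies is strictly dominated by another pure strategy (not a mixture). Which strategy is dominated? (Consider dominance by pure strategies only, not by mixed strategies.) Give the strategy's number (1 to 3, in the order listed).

The minimizer prefers columns that give the maximizer less. Compare s2 with s1: 1 < 6, -5 < 0.
So s1 strictly dominates s2 for the minimizer; s2 is strictly dominated.

2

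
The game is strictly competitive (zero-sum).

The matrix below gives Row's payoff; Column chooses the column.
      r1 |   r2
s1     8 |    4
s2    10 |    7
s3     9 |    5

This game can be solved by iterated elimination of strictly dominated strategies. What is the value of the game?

Column r1 is strictly dominated by r2 for Column (4<8, 7<10, 5<9); eliminate r1.
Row s3 is strictly dominated by row s2 (7>5); eliminate s3.
Row s1 is strictly dominated by row s2 (7>4); eliminate s1.
Only (s2, r2) remains, with payoff 7.

7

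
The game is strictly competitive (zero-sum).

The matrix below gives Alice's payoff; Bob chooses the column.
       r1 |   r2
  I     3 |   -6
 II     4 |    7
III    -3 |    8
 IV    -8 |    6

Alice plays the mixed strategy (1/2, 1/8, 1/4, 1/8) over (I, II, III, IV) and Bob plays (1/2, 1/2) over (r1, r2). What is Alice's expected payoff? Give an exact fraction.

7/16

Against (1/2, 1/2), each row's expected payoff is I: -3/2; II: 11/2; III: 5/2; IV: -1.
Taking the (1/2, 1/8, 1/4, 1/8)-weighted average: (1/2)·(-3/2) + (1/8)·(11/2) + (1/4)·(5/2) + (1/8)·(-1) = 7/16.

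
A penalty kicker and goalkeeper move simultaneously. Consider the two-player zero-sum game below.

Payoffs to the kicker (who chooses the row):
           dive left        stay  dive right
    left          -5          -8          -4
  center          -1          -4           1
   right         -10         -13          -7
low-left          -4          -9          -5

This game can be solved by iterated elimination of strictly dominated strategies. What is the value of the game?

-4

Column dive right is strictly dominated by stay for the goalkeeper (-8<-4, -4<1, -13<-7, -9<-5); eliminate dive right.
Column dive left is strictly dominated by stay for the goalkeeper (-8<-5, -4<-1, -13<-10, -9<-4); eliminate dive left.
Row left is strictly dominated by row center (-4>-8); eliminate left.
Row right is strictly dominated by row center (-4>-13); eliminate right.
Row low-left is strictly dominated by row center (-4>-9); eliminate low-left.
Only (center, stay) remains, with payoff -4.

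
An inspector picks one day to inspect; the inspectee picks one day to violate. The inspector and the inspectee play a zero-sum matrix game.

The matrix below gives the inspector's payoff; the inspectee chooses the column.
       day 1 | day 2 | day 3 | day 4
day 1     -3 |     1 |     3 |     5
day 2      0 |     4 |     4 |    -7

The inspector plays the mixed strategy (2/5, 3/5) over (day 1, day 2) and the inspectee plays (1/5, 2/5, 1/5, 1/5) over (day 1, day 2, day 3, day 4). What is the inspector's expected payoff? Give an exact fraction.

29/25

Against (1/5, 2/5, 1/5, 1/5), each row's expected payoff is day 1: 7/5; day 2: 1.
Taking the (2/5, 3/5)-weighted average: (2/5)·(7/5) + (3/5)·(1) = 29/25.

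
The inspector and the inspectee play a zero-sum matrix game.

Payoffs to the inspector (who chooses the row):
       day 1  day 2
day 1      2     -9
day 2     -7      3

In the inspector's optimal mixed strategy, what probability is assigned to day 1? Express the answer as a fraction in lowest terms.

10/21

Row minima are -9 and -7, so the inspector's maximin is -7; column maxima are 2 and 3, so the inspectee's minimax is 2. These differ, so the equilibrium is in mixed strategies.
Let the inspector play day 1 with probability p. The inspectee is indifferent when 2p − 7(1−p) = −9p + 3(1−p), giving p = 10/21.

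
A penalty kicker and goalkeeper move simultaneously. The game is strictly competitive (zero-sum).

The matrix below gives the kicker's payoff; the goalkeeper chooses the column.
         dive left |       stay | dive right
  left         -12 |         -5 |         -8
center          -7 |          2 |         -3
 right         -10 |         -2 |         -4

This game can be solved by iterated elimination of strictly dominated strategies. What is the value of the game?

-7

Row left is strictly dominated by row center (-7>-12, 2>-5, -3>-8); eliminate left.
Column dive right is strictly dominated by dive left for the goalkeeper (-7<-3, -10<-4); eliminate dive right.
Column stay is strictly dominated by dive left for the goalkeeper (-7<2, -10<-2); eliminate stay.
Row right is strictly dominated by row center (-7>-10); eliminate right.
Only (center, dive left) remains, with payoff -7.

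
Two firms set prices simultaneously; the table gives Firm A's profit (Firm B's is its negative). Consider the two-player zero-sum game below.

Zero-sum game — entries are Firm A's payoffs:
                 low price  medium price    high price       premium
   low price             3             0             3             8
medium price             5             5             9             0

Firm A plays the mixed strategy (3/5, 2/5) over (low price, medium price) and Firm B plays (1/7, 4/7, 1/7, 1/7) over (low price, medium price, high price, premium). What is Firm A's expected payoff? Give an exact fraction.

22/7

Against (1/7, 4/7, 1/7, 1/7), each row's expected payoff is low price: 2; medium price: 34/7.
Taking the (3/5, 2/5)-weighted average: (3/5)·(2) + (2/5)·(34/7) = 22/7.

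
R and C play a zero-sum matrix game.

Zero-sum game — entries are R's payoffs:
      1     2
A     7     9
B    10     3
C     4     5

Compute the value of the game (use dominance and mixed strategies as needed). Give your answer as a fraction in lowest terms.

23/3

Row C is strictly dominated by row A, so R never plays it.
The remaining 2×2 game on (A, B) × (1, 2) has no saddle point. Let R play A with probability p; indifference gives 7p + 10(1−p) = 9p + 3(1−p), so p = 7/9.
Similarly C's optimal q on 1 is 2/3, and the value is 7·(2/3) + (9)·(1/3) = 23/3.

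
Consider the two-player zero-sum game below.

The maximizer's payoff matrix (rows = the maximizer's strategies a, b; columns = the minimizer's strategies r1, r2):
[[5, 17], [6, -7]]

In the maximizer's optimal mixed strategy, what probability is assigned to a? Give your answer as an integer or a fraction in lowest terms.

13/25

Row minima are 5 and -7, so the maximizer's maximin is 5; column maxima are 6 and 17, so the minimizer's minimax is 6. These differ, so the equilibrium is in mixed strategies.
Let the maximizer play a with probability p. The minimizer is indifferent when 5p + 6(1−p) = 17p − 7(1−p), giving p = 13/25.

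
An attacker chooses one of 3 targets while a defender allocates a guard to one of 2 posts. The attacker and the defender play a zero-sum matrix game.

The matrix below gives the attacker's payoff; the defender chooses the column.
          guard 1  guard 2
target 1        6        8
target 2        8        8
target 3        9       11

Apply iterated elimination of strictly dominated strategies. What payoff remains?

Row target 1 is strictly dominated by row target 3 (9>6, 11>8); eliminate target 1.
Row target 2 is strictly dominated by row target 3 (9>8, 11>8); eliminate target 2.
Column guard 2 is strictly dominated by guard 1 for the defender (9<11); eliminate guard 2.
Only (target 3, guard 1) remains, with payoff 9.

9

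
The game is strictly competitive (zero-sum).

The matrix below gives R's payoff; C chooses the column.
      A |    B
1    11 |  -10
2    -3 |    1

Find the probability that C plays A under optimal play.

11/25

Row minima are -10 and -3, so R's maximin is -3; column maxima are 11 and 1, so C's minimax is 1. These differ, so the equilibrium is in mixed strategies.
Let C play A with probability q. R is indifferent when 11q − 10(1−q) = −3q + (1−q), giving q = 11/25.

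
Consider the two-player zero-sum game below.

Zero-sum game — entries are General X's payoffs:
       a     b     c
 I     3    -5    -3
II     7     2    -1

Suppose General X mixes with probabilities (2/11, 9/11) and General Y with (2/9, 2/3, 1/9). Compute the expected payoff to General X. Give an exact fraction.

19/11

Against (2/9, 2/3, 1/9), each row's expected payoff is I: -3; II: 25/9.
Taking the (2/11, 9/11)-weighted average: (2/11)·(-3) + (9/11)·(25/9) = 19/11.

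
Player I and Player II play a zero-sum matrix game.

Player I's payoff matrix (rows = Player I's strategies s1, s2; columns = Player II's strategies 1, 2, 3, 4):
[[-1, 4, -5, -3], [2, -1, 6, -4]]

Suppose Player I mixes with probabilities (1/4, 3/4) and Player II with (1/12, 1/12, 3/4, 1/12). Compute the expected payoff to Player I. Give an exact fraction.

9/4

Against (1/12, 1/12, 3/4, 1/12), each row's expected payoff is s1: -15/4; s2: 17/4.
Taking the (1/4, 3/4)-weighted average: (1/4)·(-15/4) + (3/4)·(17/4) = 9/4.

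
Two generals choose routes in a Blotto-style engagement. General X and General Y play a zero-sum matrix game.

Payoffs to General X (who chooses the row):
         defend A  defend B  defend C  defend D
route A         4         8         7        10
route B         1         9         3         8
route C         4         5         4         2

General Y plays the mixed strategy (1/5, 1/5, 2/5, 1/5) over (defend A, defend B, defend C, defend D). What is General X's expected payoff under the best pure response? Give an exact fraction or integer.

route A: (4)·(1/5) + (8)·(1/5) + (7)·(2/5) + (10)·(1/5) = 36/5.
route B: (1)·(1/5) + (9)·(1/5) + (3)·(2/5) + (8)·(1/5) = 24/5.
route C: (4)·(1/5) + (5)·(1/5) + (4)·(2/5) + (2)·(1/5) = 19/5.
The best pure response is route A with expected payoff 36/5.

36/5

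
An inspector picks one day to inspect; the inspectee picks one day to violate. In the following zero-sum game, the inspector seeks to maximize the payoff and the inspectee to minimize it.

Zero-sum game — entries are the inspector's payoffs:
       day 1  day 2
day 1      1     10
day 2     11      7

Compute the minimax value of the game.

Row minima are 1 and 7, so the inspector's maximin is 7; column maxima are 11 and 10, so the inspectee's minimax is 10. These differ, so the equilibrium is in mixed strategies.
Let the inspector play day 1 with probability p. The inspectee is indifferent when p + 11(1−p) = 10p + 7(1−p), giving p = 4/13.
Let the inspectee play day 1 with probability q. The inspector is indifferent when q + 10(1−q) = 11q + 7(1−q), giving q = 3/13.
The value is 1·(3/13) + (10)·(10/13) = 103/13.

103/13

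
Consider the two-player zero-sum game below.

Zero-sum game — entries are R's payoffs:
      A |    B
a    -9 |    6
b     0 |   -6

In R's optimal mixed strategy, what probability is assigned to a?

Row minima are -9 and -6, so R's maximin is -6; column maxima are 0 and 6, so C's minimax is 0. These differ, so the equilibrium is in mixed strategies.
Let R play a with probability p. C is indifferent when −9p = 6p − 6(1−p), giving p = 2/7.

2/7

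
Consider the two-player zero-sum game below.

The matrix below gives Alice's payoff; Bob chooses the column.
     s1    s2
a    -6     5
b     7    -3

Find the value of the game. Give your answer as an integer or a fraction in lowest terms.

17/21

Row minima are -6 and -3, so Alice's maximin is -3; column maxima are 7 and 5, so Bob's minimax is 5. These differ, so the equilibrium is in mixed strategies.
Let Alice play a with probability p. Bob is indifferent when −6p + 7(1−p) = 5p − 3(1−p), giving p = 10/21.
Let Bob play s1 with probability q. Alice is indifferent when −6q + 5(1−q) = 7q − 3(1−q), giving q = 8/21.
The value is -6·(8/21) + (5)·(13/21) = 17/21.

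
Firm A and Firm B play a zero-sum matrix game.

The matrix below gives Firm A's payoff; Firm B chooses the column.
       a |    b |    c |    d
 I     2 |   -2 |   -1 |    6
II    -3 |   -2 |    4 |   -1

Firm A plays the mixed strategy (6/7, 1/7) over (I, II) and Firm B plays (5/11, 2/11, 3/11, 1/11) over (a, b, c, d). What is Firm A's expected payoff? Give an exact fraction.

46/77

Against (5/11, 2/11, 3/11, 1/11), each row's expected payoff is I: 9/11; II: -8/11.
Taking the (6/7, 1/7)-weighted average: (6/7)·(9/11) + (1/7)·(-8/11) = 46/77.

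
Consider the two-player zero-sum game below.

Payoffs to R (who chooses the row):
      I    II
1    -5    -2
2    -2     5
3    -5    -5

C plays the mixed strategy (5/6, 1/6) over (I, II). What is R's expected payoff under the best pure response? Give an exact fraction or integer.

-5/6

1: (-5)·(5/6) + (-2)·(1/6) = -9/2.
2: (-2)·(5/6) + (5)·(1/6) = -5/6.
3: (-5)·(5/6) + (-5)·(1/6) = -5.
The best pure response is 2 with expected payoff -5/6.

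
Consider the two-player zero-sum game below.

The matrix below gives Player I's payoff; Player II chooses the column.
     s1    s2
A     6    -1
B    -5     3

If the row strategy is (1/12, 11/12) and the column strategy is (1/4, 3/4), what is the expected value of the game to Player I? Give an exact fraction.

Against (1/4, 3/4), each row's expected payoff is A: 3/4; B: 1.
Taking the (1/12, 11/12)-weighted average: (1/12)·(3/4) + (11/12)·(1) = 47/48.

47/48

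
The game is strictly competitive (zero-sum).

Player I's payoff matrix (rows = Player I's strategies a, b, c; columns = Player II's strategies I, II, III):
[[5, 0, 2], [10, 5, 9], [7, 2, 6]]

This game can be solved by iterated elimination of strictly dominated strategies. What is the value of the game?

5

Row c is strictly dominated by row b (10>7, 5>2, 9>6); eliminate c.
Row a is strictly dominated by row b (10>5, 5>0, 9>2); eliminate a.
Column III is strictly dominated by II for Player II (5<9); eliminate III.
Column I is strictly dominated by II for Player II (5<10); eliminate I.
Only (b, II) remains, with payoff 5.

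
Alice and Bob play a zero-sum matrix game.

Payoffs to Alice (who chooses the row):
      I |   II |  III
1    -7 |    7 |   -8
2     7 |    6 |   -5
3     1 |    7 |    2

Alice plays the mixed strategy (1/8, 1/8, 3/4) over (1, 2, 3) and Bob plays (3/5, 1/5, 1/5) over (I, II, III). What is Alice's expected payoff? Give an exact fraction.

9/5

Against (3/5, 1/5, 1/5), each row's expected payoff is 1: -22/5; 2: 22/5; 3: 12/5.
Taking the (1/8, 1/8, 3/4)-weighted average: (1/8)·(-22/5) + (1/8)·(22/5) + (3/4)·(12/5) = 9/5.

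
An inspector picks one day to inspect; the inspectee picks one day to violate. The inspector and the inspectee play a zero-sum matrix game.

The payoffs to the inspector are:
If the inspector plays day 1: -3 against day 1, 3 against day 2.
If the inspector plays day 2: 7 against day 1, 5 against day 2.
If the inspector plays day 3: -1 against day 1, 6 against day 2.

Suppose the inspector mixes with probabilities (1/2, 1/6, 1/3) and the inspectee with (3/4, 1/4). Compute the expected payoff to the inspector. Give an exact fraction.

Against (3/4, 1/4), each row's expected payoff is day 1: -3/2; day 2: 13/2; day 3: 3/4.
Taking the (1/2, 1/6, 1/3)-weighted average: (1/2)·(-3/2) + (1/6)·(13/2) + (1/3)·(3/4) = 7/12.

7/12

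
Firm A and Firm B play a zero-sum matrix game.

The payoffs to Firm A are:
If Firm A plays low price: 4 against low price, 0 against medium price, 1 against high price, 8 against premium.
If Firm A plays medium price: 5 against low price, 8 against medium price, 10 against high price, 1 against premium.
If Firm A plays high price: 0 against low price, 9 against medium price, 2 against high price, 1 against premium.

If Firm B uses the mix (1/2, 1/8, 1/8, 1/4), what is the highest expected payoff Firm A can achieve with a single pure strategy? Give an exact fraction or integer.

5

low price: (4)·(1/2) + (0)·(1/8) + (1)·(1/8) + (8)·(1/4) = 33/8.
medium price: (5)·(1/2) + (8)·(1/8) + (10)·(1/8) + (1)·(1/4) = 5.
high price: (0)·(1/2) + (9)·(1/8) + (2)·(1/8) + (1)·(1/4) = 13/8.
The best pure response is medium price with expected payoff 5.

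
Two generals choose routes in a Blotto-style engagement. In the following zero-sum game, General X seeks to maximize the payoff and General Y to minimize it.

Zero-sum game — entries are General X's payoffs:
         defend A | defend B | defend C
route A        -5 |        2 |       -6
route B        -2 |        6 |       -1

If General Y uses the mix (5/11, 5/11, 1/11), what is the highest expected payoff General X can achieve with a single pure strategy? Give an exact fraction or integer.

19/11

route A: (-5)·(5/11) + (2)·(5/11) + (-6)·(1/11) = -21/11.
route B: (-2)·(5/11) + (6)·(5/11) + (-1)·(1/11) = 19/11.
The best pure response is route B with expected payoff 19/11.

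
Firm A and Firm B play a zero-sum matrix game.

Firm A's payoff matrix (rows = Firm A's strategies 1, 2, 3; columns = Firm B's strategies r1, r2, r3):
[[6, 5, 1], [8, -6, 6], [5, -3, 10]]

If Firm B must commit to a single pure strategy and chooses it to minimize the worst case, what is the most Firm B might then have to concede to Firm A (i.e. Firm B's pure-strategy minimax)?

5

The worst case (largest entry) in each column is r1: 8, r2: 5, r3: 10.
The best (smallest) of these is 5.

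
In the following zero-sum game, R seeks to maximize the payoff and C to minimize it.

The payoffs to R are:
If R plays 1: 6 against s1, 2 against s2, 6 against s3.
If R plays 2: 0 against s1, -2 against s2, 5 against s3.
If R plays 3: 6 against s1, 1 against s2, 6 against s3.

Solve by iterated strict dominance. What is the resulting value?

Row 2 is strictly dominated by row 1 (6>0, 2>-2, 6>5); eliminate 2.
Column s3 is strictly dominated by s2 for C (2<6, 1<6); eliminate s3.
Column s1 is strictly dominated by s2 for C (2<6, 1<6); eliminate s1.
Row 3 is strictly dominated by row 1 (2>1); eliminate 3.
Only (1, s2) remains, with payoff 2.

2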